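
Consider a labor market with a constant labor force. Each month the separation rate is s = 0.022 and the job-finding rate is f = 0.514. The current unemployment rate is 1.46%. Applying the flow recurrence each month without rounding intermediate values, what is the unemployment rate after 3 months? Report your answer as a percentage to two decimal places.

With a fixed labor force, u_{t+1} = u_t + s·(1−u_t) − f·u_t = u_t·(1−s−f) + s.
Here 1−s−f = 0.464 and s = 0.022.
u_1 = 0.014600 × 0.464 + 0.022 = 0.028774.
u_2 = 0.028774 × 0.464 + 0.022 = 0.035351.
u_3 = 0.035351 × 0.464 + 0.022 = 0.038403.

Unemployment rate after three months ≈ 3.84%.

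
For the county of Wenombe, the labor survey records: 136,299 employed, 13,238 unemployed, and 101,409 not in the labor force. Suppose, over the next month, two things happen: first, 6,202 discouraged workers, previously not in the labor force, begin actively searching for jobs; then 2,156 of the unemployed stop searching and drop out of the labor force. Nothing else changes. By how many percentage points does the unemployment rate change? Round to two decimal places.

The unemployment rate changes by +2.40 percentage points.

Initially, labor force = 136,299 + 13,238 = 149,537, so u = 13,238/149,537 = 8.85%.
After the first change, unemployed and labor force both rise by 6,202 → E = 136,299, U = 19,440, labor force = 155,739.
After the second change, unemployed and labor force both fall by 2,156 → E = 136,299, U = 17,284, labor force = 153,583.
New unemployment rate = 17,284 / 153,583 = 11.25%.
Change = 11.25% − 8.85% = +2.40 percentage points.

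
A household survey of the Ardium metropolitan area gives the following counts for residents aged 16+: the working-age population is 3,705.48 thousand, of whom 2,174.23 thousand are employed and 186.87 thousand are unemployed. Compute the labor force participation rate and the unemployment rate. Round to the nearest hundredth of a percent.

Labor force participation rate ≈ 63.72%; unemployment rate ≈ 7.91%.

Labor force = employed + unemployed = 2,174.23 + 186.87 = 2,361.10 thousand.
Unemployment rate = 186.87 / 2,361.10 = 7.91%.
Labor force participation rate = 2,361.10 / 3,705.48 = 63.72%.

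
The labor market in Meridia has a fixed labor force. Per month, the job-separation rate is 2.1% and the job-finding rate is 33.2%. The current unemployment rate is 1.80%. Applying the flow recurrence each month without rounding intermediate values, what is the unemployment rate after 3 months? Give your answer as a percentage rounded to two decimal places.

With a fixed labor force, u_{t+1} = u_t + s·(1−u_t) − f·u_t = u_t·(1−s−f) + s.
Here 1−s−f = 0.647 and s = 0.021.
u_1 = 0.018000 × 0.647 + 0.021 = 0.032646.
u_2 = 0.032646 × 0.647 + 0.021 = 0.042122.
u_3 = 0.042122 × 0.647 + 0.021 = 0.048253.

Unemployment rate after three months ≈ 4.83%.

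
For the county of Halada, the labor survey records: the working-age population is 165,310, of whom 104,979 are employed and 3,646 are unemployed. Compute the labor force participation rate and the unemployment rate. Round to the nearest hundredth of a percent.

Labor force participation rate ≈ 65.71%; unemployment rate ≈ 3.36%.

Labor force = employed + unemployed = 104,979 + 3,646 = 108,625.
Unemployment rate = 3,646 / 108,625 = 3.36%.
Labor force participation rate = 108,625 / 165,310 = 65.71%.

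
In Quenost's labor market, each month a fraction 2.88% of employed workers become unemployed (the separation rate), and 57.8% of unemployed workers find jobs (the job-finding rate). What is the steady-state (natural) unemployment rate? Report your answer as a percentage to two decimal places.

Steady-state unemployment rate ≈ 4.75%.

At steady state the flows balance: s·E = f·U, so U/(E+U) = s/(s+f).
u* = 2.88 / (2.88 + 57.8) = 2.88 / 60.68 = 4.75%.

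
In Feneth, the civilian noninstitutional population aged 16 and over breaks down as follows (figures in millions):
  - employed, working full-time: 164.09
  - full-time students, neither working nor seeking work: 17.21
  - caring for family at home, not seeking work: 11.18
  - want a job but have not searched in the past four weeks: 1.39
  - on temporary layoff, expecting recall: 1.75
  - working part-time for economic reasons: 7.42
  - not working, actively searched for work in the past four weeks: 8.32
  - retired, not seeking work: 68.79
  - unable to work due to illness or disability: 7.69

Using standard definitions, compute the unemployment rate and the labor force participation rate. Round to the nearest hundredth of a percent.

Unemployment rate ≈ 5.55%; labor force participation rate ≈ 63.08%.

Employed = 164.09 + 7.42 = 171.51 million (anyone who worked, including part-time for economic reasons, counts as employed).
Unemployed = 1.75 + 8.32 = 10.07 million (jobless and actively searching, or on temporary layoff).
Labor force = 171.51 + 10.07 = 181.58 million.
Not in labor force = 17.21 + 11.18 + 1.39 + 68.79 + 7.69 = 106.26 million (those not working and not actively searching are outside the labor force — including those who want a job but have given up searching).
Civilian working-age population = 181.58 + 106.26 = 287.84 million.
Unemployment rate = 10.07 / 181.58 = 5.55%.
Labor force participation rate = 181.58 / 287.84 = 63.08%.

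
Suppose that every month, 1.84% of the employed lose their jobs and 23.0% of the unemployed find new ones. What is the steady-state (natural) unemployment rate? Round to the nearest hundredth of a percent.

At steady state the flows balance: s·E = f·U, so U/(E+U) = s/(s+f).
u* = 1.84 / (1.84 + 23.0) = 1.84 / 24.84 = 7.41%.

Steady-state unemployment rate ≈ 7.41%.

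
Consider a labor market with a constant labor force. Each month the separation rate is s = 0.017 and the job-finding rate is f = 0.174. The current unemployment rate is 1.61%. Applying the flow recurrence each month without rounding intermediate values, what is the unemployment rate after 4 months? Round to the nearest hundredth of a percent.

Unemployment rate after four months ≈ 5.78%.

With a fixed labor force, u_{t+1} = u_t + s·(1−u_t) − f·u_t = u_t·(1−s−f) + s.
Here 1−s−f = 0.809 and s = 0.017.
u_1 = 0.016100 × 0.809 + 0.017 = 0.030025.
u_2 = 0.030025 × 0.809 + 0.017 = 0.041290.
u_3 = 0.041290 × 0.809 + 0.017 = 0.050404.
u_4 = 0.050404 × 0.809 + 0.017 = 0.057777.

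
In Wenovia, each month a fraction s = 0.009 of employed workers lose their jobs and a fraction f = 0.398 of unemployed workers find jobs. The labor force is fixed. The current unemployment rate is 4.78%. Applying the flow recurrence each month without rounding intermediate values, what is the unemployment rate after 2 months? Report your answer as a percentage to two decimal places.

With a fixed labor force, u_{t+1} = u_t + s·(1−u_t) − f·u_t = u_t·(1−s−f) + s.
Here 1−s−f = 0.593 and s = 0.009.
u_1 = 0.047800 × 0.593 + 0.009 = 0.037345.
u_2 = 0.037345 × 0.593 + 0.009 = 0.031146.

Unemployment rate after two months ≈ 3.11%.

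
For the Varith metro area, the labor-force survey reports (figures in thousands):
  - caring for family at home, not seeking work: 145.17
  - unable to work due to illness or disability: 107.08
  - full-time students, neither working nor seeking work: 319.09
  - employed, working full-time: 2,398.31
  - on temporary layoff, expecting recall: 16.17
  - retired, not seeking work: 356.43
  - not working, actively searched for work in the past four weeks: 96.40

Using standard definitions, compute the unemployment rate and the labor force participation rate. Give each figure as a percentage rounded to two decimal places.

Employed = 2,398.31 thousand.
Unemployed = 16.17 + 96.40 = 112.57 thousand (jobless and actively searching, or on temporary layoff).
Labor force = 2,398.31 + 112.57 = 2,510.88 thousand.
Not in labor force = 145.17 + 107.08 + 319.09 + 356.43 = 927.77 thousand (those not working and not actively searching are outside the labor force).
Civilian working-age population = 2,510.88 + 927.77 = 3,438.65 thousand.
Unemployment rate = 112.57 / 2,510.88 = 4.48%.
Labor force participation rate = 2,510.88 / 3,438.65 = 73.02%.

Unemployment rate ≈ 4.48%; labor force participation rate ≈ 73.02%.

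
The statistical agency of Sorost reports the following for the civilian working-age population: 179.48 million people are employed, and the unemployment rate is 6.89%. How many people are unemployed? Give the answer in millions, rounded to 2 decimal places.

Let U be the number unemployed. The labor force is E + U, and U/(E+U) = 0.0689.
So U = 0.0689 × 179.48 / (1 − 0.0689) = 12.3662 / 0.9311 ≈ 13.28 million.

About 13.28 million are unemployed.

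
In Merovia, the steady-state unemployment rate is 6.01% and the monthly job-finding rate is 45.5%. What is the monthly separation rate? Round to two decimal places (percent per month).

From u* = s/(s+f): s = u·f/(1−u).
s = 0.0601 × 45.5 / (1 − 0.0601) = 2.7346 / 0.9399 ≈ 2.91% per month.

Separation rate ≈ 2.91% per month.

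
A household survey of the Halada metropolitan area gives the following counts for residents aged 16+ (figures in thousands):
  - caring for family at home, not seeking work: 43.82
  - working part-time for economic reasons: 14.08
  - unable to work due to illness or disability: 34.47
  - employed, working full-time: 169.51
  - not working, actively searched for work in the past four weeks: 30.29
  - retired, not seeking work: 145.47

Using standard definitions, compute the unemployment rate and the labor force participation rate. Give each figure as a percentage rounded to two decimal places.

Unemployment rate ≈ 14.16%; labor force participation rate ≈ 48.87%.

Employed = 14.08 + 169.51 = 183.59 thousand (anyone who worked, including part-time for economic reasons, counts as employed).
Unemployed = 30.29 thousand.
Labor force = 183.59 + 30.29 = 213.88 thousand.
Not in labor force = 43.82 + 34.47 + 145.47 = 223.76 thousand (those not working and not actively searching are outside the labor force).
Civilian working-age population = 213.88 + 223.76 = 437.64 thousand.
Unemployment rate = 30.29 / 213.88 = 14.16%.
Labor force participation rate = 213.88 / 437.64 = 48.87%.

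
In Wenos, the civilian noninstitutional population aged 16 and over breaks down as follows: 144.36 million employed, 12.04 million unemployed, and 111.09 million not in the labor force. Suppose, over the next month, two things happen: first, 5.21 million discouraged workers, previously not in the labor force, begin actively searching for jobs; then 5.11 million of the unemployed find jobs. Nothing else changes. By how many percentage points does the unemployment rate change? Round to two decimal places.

The unemployment rate changes by −0.19 percentage points.

Initially, labor force = 144.36 + 12.04 = 156.40 million, so u = 12.04/156.40 = 7.70%.
After the first change, unemployed and labor force both rise by 5.21 → E = 144.36, U = 17.25, labor force = 161.61 million.
After the second change, unemployed falls and employed rises by 5.11; labor force unchanged → E = 149.47, U = 12.14, labor force = 161.61 million.
New unemployment rate = 12.14 / 161.61 = 7.51%.
Change = 7.51% − 7.70% = −0.19 percentage points.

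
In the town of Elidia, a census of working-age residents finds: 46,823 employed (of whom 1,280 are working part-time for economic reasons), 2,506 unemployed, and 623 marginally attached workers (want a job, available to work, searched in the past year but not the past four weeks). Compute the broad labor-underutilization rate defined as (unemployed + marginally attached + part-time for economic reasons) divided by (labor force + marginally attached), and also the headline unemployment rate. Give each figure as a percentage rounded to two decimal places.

Broad underutilization rate ≈ 8.83%; headline unemployment rate ≈ 5.08%.

Labor force = 46,823 + 2,506 = 49,329.
Numerator = 2,506 + 623 + 1,280 = 4,409.
Denominator = 49,329 + 623 = 49,952.
Broad rate = 4,409 / 49,952 = 8.83%.
Headline unemployment rate = 2,506 / 49,329 = 5.08%.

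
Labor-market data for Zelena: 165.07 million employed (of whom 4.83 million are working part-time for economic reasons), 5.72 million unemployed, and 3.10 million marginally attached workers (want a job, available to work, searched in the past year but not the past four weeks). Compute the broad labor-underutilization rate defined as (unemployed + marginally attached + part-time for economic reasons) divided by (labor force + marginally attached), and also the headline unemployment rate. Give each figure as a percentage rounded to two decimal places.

Broad underutilization rate ≈ 7.85%; headline unemployment rate ≈ 3.35%.

Labor force = 165.07 + 5.72 = 170.79 million.
Numerator = 5.72 + 3.10 + 4.83 = 13.65 million.
Denominator = 170.79 + 3.10 = 173.89 million.
Broad rate = 13.65 / 173.89 = 7.85%.
Headline unemployment rate = 5.72 / 170.79 = 3.35%.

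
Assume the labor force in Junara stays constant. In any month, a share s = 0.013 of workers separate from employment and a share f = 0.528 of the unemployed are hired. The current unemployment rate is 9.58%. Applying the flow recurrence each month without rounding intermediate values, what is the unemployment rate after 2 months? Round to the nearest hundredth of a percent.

Unemployment rate after two months ≈ 3.92%.

With a fixed labor force, u_{t+1} = u_t + s·(1−u_t) − f·u_t = u_t·(1−s−f) + s.
Here 1−s−f = 0.459 and s = 0.013.
u_1 = 0.095800 × 0.459 + 0.013 = 0.056972.
u_2 = 0.056972 × 0.459 + 0.013 = 0.039150.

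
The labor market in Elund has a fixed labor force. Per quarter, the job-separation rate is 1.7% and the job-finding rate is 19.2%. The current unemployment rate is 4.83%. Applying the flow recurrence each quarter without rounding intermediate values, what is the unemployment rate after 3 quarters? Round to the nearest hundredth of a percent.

Unemployment rate after three quarters ≈ 6.50%.

With a fixed labor force, u_{t+1} = u_t + s·(1−u_t) − f·u_t = u_t·(1−s−f) + s.
Here 1−s−f = 0.791 and s = 0.017.
u_1 = 0.048300 × 0.791 + 0.017 = 0.055205.
u_2 = 0.055205 × 0.791 + 0.017 = 0.060667.
u_3 = 0.060667 × 0.791 + 0.017 = 0.064988.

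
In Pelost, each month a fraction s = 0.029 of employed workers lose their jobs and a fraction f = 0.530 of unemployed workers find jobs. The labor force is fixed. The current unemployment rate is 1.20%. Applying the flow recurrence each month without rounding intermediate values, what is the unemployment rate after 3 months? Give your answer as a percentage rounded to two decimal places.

Unemployment rate after three months ≈ 4.85%.

With a fixed labor force, u_{t+1} = u_t + s·(1−u_t) − f·u_t = u_t·(1−s−f) + s.
Here 1−s−f = 0.441 and s = 0.029.
u_1 = 0.012000 × 0.441 + 0.029 = 0.034292.
u_2 = 0.034292 × 0.441 + 0.029 = 0.044123.
u_3 = 0.044123 × 0.441 + 0.029 = 0.048458.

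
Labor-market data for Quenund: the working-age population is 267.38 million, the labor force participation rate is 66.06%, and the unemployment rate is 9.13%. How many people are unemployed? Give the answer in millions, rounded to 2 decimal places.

About 16.13 million are unemployed.

Labor force = 0.6606 × 267.38 = 176.63 million.
Unemployed = 0.0913 × 176.63 ≈ 16.13 million.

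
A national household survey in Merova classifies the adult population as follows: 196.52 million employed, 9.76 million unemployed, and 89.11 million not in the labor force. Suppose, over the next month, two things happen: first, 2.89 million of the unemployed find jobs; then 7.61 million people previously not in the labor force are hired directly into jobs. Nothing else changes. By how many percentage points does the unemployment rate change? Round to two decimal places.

Initially, labor force = 196.52 + 9.76 = 206.28 million, so u = 9.76/206.28 = 4.73%.
After the first change, unemployed falls and employed rises by 2.89; labor force unchanged → E = 199.41, U = 6.87, labor force = 206.28 million.
After the second change, employed and labor force both rise by 7.61; unemployed unchanged → E = 207.02, U = 6.87, labor force = 213.89 million.
New unemployment rate = 6.87 / 213.89 = 3.21%.
Change = 3.21% − 4.73% = −1.52 percentage points.

The unemployment rate changes by −1.52 percentage points.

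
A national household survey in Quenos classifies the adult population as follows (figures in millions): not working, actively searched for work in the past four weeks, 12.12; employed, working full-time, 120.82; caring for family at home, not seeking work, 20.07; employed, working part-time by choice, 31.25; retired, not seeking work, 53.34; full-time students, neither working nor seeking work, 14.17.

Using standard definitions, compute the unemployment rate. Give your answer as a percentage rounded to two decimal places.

Employed = 120.82 + 31.25 = 152.07 million.
Unemployed = 12.12 million.
Labor force = 152.07 + 12.12 = 164.19 million.
Unemployment rate = 12.12 / 164.19 = 7.38%.

Unemployment rate ≈ 7.38%.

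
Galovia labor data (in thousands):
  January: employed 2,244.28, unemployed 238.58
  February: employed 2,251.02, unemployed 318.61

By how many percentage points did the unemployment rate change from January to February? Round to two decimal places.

January: labor force = 2,244.28 + 238.58 = 2,482.86; u = 238.58/2,482.86 = 9.61%.
February: labor force = 2,251.02 + 318.61 = 2,569.63; u = 318.61/2,569.63 = 12.40%.
Change = 12.40% − 9.61% = +2.79 pp.

The unemployment rate changed by +2.79 percentage points.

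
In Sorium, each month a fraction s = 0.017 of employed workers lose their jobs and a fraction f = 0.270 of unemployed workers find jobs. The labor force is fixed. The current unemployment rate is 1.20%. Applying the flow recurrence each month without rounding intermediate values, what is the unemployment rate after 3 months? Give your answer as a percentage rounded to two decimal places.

Unemployment rate after three months ≈ 4.21%.

With a fixed labor force, u_{t+1} = u_t + s·(1−u_t) − f·u_t = u_t·(1−s−f) + s.
Here 1−s−f = 0.713 and s = 0.017.
u_1 = 0.012000 × 0.713 + 0.017 = 0.025556.
u_2 = 0.025556 × 0.713 + 0.017 = 0.035221.
u_3 = 0.035221 × 0.713 + 0.017 = 0.042113.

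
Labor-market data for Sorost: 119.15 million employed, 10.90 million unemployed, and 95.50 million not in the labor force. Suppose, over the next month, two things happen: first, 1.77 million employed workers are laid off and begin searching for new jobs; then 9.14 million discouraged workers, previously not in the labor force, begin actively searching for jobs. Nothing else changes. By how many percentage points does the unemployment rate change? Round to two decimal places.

The unemployment rate changes by +7.29 percentage points.

Initially, labor force = 119.15 + 10.90 = 130.05 million, so u = 10.90/130.05 = 8.38%.
After the first change, employed falls and unemployed rises by 1.77; labor force unchanged → E = 117.38, U = 12.67, labor force = 130.05 million.
After the second change, unemployed and labor force both rise by 9.14 → E = 117.38, U = 21.81, labor force = 139.19 million.
New unemployment rate = 21.81 / 139.19 = 15.67%.
Change = 15.67% − 8.38% = +7.29 percentage points.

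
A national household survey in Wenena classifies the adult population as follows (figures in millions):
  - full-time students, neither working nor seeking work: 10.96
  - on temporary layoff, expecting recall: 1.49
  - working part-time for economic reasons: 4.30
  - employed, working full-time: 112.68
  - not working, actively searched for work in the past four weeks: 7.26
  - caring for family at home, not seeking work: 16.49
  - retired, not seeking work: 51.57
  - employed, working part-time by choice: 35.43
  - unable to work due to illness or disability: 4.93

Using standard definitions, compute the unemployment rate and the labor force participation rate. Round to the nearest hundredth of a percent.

Employed = 4.30 + 112.68 + 35.43 = 152.41 million (anyone who worked, including part-time for economic reasons, counts as employed).
Unemployed = 1.49 + 7.26 = 8.75 million (jobless and actively searching, or on temporary layoff).
Labor force = 152.41 + 8.75 = 161.16 million.
Not in labor force = 10.96 + 16.49 + 51.57 + 4.93 = 83.95 million (those not working and not actively searching are outside the labor force).
Civilian working-age population = 161.16 + 83.95 = 245.11 million.
Unemployment rate = 8.75 / 161.16 = 5.43%.
Labor force participation rate = 161.16 / 245.11 = 65.75%.

Unemployment rate ≈ 5.43%; labor force participation rate ≈ 65.75%.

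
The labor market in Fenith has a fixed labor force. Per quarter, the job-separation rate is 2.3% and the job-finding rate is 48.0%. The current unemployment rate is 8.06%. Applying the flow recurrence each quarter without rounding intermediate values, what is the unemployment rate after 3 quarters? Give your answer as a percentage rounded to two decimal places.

Unemployment rate after three quarters ≈ 5.00%.

With a fixed labor force, u_{t+1} = u_t + s·(1−u_t) − f·u_t = u_t·(1−s−f) + s.
Here 1−s−f = 0.497 and s = 0.023.
u_1 = 0.080600 × 0.497 + 0.023 = 0.063058.
u_2 = 0.063058 × 0.497 + 0.023 = 0.054340.
u_3 = 0.054340 × 0.497 + 0.023 = 0.050007.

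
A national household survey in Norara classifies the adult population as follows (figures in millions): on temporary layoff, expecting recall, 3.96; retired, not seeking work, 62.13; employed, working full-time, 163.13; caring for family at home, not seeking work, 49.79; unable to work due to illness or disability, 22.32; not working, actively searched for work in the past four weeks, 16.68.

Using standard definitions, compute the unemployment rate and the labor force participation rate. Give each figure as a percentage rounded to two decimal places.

Employed = 163.13 million.
Unemployed = 3.96 + 16.68 = 20.64 million (jobless and actively searching, or on temporary layoff).
Labor force = 163.13 + 20.64 = 183.77 million.
Not in labor force = 62.13 + 49.79 + 22.32 = 134.24 million (those not working and not actively searching are outside the labor force).
Civilian working-age population = 183.77 + 134.24 = 318.01 million.
Unemployment rate = 20.64 / 183.77 = 11.23%.
Labor force participation rate = 183.77 / 318.01 = 57.79%.

Unemployment rate ≈ 11.23%; labor force participation rate ≈ 57.79%.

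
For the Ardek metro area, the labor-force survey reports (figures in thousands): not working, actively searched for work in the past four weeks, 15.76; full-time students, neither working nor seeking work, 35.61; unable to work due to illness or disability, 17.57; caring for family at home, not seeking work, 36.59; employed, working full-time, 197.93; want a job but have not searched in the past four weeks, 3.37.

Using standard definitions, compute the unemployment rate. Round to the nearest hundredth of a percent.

Unemployment rate ≈ 7.38%.

Employed = 197.93 thousand.
Unemployed = 15.76 thousand.
Labor force = 197.93 + 15.76 = 213.69 thousand.
Unemployment rate = 15.76 / 213.69 = 7.38%.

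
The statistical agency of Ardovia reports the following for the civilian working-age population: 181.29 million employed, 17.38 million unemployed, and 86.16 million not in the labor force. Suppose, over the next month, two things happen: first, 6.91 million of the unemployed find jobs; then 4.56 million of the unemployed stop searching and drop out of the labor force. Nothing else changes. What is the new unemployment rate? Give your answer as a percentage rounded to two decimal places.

Initially, labor force = 181.29 + 17.38 = 198.67 million, so u = 17.38/198.67 = 8.75%.
After the first change, unemployed falls and employed rises by 6.91; labor force unchanged → E = 188.20, U = 10.47, labor force = 198.67 million.
After the second change, unemployed and labor force both fall by 4.56 → E = 188.20, U = 5.91, labor force = 194.11 million.
New unemployment rate = 5.91 / 194.11 = 3.04%.

New unemployment rate ≈ 3.04%.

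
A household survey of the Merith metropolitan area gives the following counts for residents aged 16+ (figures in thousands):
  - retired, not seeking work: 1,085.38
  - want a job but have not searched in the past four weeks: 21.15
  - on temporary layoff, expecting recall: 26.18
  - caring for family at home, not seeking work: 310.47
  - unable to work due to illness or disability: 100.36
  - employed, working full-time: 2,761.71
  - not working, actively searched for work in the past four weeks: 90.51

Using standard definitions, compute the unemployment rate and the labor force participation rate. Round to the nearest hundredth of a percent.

Employed = 2,761.71 thousand.
Unemployed = 26.18 + 90.51 = 116.69 thousand (jobless and actively searching, or on temporary layoff).
Labor force = 2,761.71 + 116.69 = 2,878.40 thousand.
Not in labor force = 1,085.38 + 21.15 + 310.47 + 100.36 = 1,517.36 thousand (those not working and not actively searching are outside the labor force — including those who want a job but have given up searching).
Civilian working-age population = 2,878.40 + 1,517.36 = 4,395.76 thousand.
Unemployment rate = 116.69 / 2,878.40 = 4.05%.
Labor force participation rate = 2,878.40 / 4,395.76 = 65.48%.

Unemployment rate ≈ 4.05%; labor force participation rate ≈ 65.48%.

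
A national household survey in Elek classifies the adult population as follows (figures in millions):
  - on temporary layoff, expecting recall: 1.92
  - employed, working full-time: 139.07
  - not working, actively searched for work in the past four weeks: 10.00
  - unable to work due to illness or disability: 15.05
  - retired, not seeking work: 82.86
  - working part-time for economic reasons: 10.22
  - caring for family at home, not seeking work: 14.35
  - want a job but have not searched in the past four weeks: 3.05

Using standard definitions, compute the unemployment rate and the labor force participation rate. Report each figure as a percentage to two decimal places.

Unemployment rate ≈ 7.39%; labor force participation rate ≈ 58.30%.

Employed = 139.07 + 10.22 = 149.29 million (anyone who worked, including part-time for economic reasons, counts as employed).
Unemployed = 1.92 + 10.00 = 11.92 million (jobless and actively searching, or on temporary layoff).
Labor force = 149.29 + 11.92 = 161.21 million.
Not in labor force = 15.05 + 82.86 + 14.35 + 3.05 = 115.31 million (those not working and not actively searching are outside the labor force — including those who want a job but have given up searching).
Civilian working-age population = 161.21 + 115.31 = 276.52 million.
Unemployment rate = 11.92 / 161.21 = 7.39%.
Labor force participation rate = 161.21 / 276.52 = 58.30%.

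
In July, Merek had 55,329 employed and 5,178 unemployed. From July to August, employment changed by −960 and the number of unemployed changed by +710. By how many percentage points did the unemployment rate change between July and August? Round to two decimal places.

July: labor force = 55,329 + 5,178 = 60,507; u = 5,178/60,507 = 8.56%.
August: labor force = 54,369 + 5,888 = 60,257; u = 5,888/60,257 = 9.77%.
Change = 9.77% − 8.56% = +1.21 pp.

The unemployment rate changed by +1.21 percentage points.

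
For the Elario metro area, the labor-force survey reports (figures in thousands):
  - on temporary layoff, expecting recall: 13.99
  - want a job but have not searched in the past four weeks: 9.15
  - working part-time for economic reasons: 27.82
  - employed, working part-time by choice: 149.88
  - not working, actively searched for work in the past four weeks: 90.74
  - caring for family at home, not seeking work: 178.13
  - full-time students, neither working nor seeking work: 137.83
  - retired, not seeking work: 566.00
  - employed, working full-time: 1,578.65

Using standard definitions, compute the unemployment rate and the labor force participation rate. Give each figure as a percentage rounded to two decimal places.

Employed = 27.82 + 149.88 + 1,578.65 = 1,756.35 thousand (anyone who worked, including part-time for economic reasons, counts as employed).
Unemployed = 13.99 + 90.74 = 104.73 thousand (jobless and actively searching, or on temporary layoff).
Labor force = 1,756.35 + 104.73 = 1,861.08 thousand.
Not in labor force = 9.15 + 178.13 + 137.83 + 566.00 = 891.11 thousand (those not working and not actively searching are outside the labor force — including those who want a job but have given up searching).
Civilian working-age population = 1,861.08 + 891.11 = 2,752.19 thousand.
Unemployment rate = 104.73 / 1,861.08 = 5.63%.
Labor force participation rate = 1,861.08 / 2,752.19 = 67.62%.

Unemployment rate ≈ 5.63%; labor force participation rate ≈ 67.62%.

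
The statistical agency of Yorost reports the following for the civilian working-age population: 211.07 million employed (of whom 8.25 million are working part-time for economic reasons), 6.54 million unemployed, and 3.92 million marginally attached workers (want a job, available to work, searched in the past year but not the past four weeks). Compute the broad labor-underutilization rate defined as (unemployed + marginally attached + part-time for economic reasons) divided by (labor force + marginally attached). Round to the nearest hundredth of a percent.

Broad underutilization rate ≈ 8.45%.

Labor force = 211.07 + 6.54 = 217.61 million.
Numerator = 6.54 + 3.92 + 8.25 = 18.71 million.
Denominator = 217.61 + 3.92 = 221.53 million.
Broad rate = 18.71 / 221.53 = 8.45%.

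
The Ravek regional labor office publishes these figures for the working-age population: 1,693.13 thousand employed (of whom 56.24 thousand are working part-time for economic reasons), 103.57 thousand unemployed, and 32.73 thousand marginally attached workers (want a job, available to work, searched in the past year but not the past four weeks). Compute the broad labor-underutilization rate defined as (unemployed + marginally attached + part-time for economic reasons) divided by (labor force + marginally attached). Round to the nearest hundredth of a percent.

Labor force = 1,693.13 + 103.57 = 1,796.70 thousand.
Numerator = 103.57 + 32.73 + 56.24 = 192.54 thousand.
Denominator = 1,796.70 + 32.73 = 1,829.43 thousand.
Broad rate = 192.54 / 1,829.43 = 10.52%.

Broad underutilization rate ≈ 10.52%.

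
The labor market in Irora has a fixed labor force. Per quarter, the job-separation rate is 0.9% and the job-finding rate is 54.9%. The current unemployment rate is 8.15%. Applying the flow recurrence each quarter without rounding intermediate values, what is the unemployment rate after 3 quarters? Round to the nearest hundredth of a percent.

With a fixed labor force, u_{t+1} = u_t + s·(1−u_t) − f·u_t = u_t·(1−s−f) + s.
Here 1−s−f = 0.442 and s = 0.009.
u_1 = 0.081500 × 0.442 + 0.009 = 0.045023.
u_2 = 0.045023 × 0.442 + 0.009 = 0.028900.
u_3 = 0.028900 × 0.442 + 0.009 = 0.021774.

Unemployment rate after three quarters ≈ 2.18%.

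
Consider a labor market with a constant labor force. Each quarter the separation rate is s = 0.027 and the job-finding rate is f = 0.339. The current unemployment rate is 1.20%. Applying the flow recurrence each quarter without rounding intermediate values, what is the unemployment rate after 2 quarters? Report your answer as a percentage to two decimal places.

With a fixed labor force, u_{t+1} = u_t + s·(1−u_t) − f·u_t = u_t·(1−s−f) + s.
Here 1−s−f = 0.634 and s = 0.027.
u_1 = 0.012000 × 0.634 + 0.027 = 0.034608.
u_2 = 0.034608 × 0.634 + 0.027 = 0.048941.

Unemployment rate after two quarters ≈ 4.89%.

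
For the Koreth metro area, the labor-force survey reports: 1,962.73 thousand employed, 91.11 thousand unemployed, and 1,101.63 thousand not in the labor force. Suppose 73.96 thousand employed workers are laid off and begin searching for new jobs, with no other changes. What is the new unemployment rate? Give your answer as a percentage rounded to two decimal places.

New unemployment rate ≈ 8.04%.

Initially, labor force = 1,962.73 + 91.11 = 2,053.84 thousand, so u = 91.11/2,053.84 = 4.44%.
After the change, employed falls and unemployed rises by 73.96; labor force unchanged → E = 1,888.77, U = 165.07, labor force = 2,053.84 thousand.
New unemployment rate = 165.07 / 2,053.84 = 8.04%.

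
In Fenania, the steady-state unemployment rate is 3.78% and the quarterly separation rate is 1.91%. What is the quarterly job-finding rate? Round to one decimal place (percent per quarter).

Job-finding rate ≈ 48.6% per quarter.

From u* = s/(s+f): f = s·(1−u)/u.
f = 1.91 × (1 − 0.0378) / 0.0378 = 1.8378 / 0.0378 ≈ 48.6% per quarter.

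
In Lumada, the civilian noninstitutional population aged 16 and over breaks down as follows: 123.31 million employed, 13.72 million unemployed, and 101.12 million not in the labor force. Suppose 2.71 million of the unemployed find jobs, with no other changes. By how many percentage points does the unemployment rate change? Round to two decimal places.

Initially, labor force = 123.31 + 13.72 = 137.03 million, so u = 13.72/137.03 = 10.01%.
After the change, unemployed falls and employed rises by 2.71; labor force unchanged → E = 126.02, U = 11.01, labor force = 137.03 million.
New unemployment rate = 11.01 / 137.03 = 8.03%.
Change = 8.03% − 10.01% = −1.98 percentage points.

The unemployment rate changes by −1.98 percentage points.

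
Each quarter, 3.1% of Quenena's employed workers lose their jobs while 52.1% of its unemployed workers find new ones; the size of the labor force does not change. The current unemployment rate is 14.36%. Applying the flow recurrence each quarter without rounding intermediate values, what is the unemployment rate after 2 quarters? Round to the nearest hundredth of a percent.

Unemployment rate after two quarters ≈ 7.37%.

With a fixed labor force, u_{t+1} = u_t + s·(1−u_t) − f·u_t = u_t·(1−s−f) + s.
Here 1−s−f = 0.448 and s = 0.031.
u_1 = 0.143600 × 0.448 + 0.031 = 0.095333.
u_2 = 0.095333 × 0.448 + 0.031 = 0.073709.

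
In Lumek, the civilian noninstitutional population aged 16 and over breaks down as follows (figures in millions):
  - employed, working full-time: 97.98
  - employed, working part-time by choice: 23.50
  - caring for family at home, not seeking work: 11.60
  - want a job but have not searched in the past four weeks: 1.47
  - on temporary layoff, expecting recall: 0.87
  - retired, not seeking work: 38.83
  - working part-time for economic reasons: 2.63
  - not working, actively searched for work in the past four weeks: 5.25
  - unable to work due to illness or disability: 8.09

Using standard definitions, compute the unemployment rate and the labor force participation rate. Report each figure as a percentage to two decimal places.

Employed = 97.98 + 23.50 + 2.63 = 124.11 million (anyone who worked, including part-time for economic reasons, counts as employed).
Unemployed = 0.87 + 5.25 = 6.12 million (jobless and actively searching, or on temporary layoff).
Labor force = 124.11 + 6.12 = 130.23 million.
Not in labor force = 11.60 + 1.47 + 38.83 + 8.09 = 59.99 million (those not working and not actively searching are outside the labor force — including those who want a job but have given up searching).
Civilian working-age population = 130.23 + 59.99 = 190.22 million.
Unemployment rate = 6.12 / 130.23 = 4.70%.
Labor force participation rate = 130.23 / 190.22 = 68.46%.

Unemployment rate ≈ 4.70%; labor force participation rate ≈ 68.46%.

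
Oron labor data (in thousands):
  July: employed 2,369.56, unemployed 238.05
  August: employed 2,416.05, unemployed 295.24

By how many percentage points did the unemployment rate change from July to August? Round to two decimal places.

The unemployment rate changed by +1.76 percentage points.

July: labor force = 2,369.56 + 238.05 = 2,607.61; u = 238.05/2,607.61 = 9.13%.
August: labor force = 2,416.05 + 295.24 = 2,711.29; u = 295.24/2,711.29 = 10.89%.
Change = 10.89% − 9.13% = +1.76 pp.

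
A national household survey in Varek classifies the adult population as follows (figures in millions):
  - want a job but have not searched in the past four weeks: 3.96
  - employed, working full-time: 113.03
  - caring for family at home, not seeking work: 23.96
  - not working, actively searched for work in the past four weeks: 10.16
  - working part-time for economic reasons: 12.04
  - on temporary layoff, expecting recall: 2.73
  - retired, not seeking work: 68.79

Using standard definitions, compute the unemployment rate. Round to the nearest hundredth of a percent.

Employed = 113.03 + 12.04 = 125.07 million (anyone who worked, including part-time for economic reasons, counts as employed).
Unemployed = 10.16 + 2.73 = 12.89 million (jobless and actively searching, or on temporary layoff).
Labor force = 125.07 + 12.89 = 137.96 million.
Unemployment rate = 12.89 / 137.96 = 9.34%.

Unemployment rate ≈ 9.34%.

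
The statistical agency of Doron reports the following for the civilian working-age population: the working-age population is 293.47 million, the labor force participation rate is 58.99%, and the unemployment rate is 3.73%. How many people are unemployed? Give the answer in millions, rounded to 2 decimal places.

About 6.46 million are unemployed.

Labor force = 0.5899 × 293.47 = 173.12 million.
Unemployed = 0.0373 × 173.12 ≈ 6.46 million.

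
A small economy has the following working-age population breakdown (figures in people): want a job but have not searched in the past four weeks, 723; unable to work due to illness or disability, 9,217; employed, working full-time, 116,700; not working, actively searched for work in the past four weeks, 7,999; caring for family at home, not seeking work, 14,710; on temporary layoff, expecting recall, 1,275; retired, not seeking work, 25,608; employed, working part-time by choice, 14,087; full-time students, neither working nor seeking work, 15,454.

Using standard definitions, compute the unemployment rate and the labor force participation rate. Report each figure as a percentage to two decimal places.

Employed = 116,700 + 14,087 = 130,787.
Unemployed = 7,999 + 1,275 = 9,274 (jobless and actively searching, or on temporary layoff).
Labor force = 130,787 + 9,274 = 140,061.
Not in labor force = 723 + 9,217 + 14,710 + 25,608 + 15,454 = 65,712 (those not working and not actively searching are outside the labor force — including those who want a job but have given up searching).
Civilian working-age population = 140,061 + 65,712 = 205,773.
Unemployment rate = 9,274 / 140,061 = 6.62%.
Labor force participation rate = 140,061 / 205,773 = 68.07%.

Unemployment rate ≈ 6.62%; labor force participation rate ≈ 68.07%.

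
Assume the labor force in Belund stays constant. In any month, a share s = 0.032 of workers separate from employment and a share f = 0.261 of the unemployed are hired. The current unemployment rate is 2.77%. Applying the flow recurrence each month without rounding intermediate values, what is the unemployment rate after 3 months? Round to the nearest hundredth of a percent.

Unemployment rate after three months ≈ 8.04%.

With a fixed labor force, u_{t+1} = u_t + s·(1−u_t) − f·u_t = u_t·(1−s−f) + s.
Here 1−s−f = 0.707 and s = 0.032.
u_1 = 0.027700 × 0.707 + 0.032 = 0.051584.
u_2 = 0.051584 × 0.707 + 0.032 = 0.068470.
u_3 = 0.068470 × 0.707 + 0.032 = 0.080408.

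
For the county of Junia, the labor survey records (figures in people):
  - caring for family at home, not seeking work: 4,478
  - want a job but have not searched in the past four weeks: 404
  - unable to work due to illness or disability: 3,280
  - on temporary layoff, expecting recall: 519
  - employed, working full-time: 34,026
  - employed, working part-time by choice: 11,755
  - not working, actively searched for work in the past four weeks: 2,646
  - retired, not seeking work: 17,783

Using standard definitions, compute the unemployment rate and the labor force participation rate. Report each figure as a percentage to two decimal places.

Unemployment rate ≈ 6.47%; labor force participation rate ≈ 65.36%.

Employed = 34,026 + 11,755 = 45,781.
Unemployed = 519 + 2,646 = 3,165 (jobless and actively searching, or on temporary layoff).
Labor force = 45,781 + 3,165 = 48,946.
Not in labor force = 4,478 + 404 + 3,280 + 17,783 = 25,945 (those not working and not actively searching are outside the labor force — including those who want a job but have given up searching).
Civilian working-age population = 48,946 + 25,945 = 74,891.
Unemployment rate = 3,165 / 48,946 = 6.47%.
Labor force participation rate = 48,946 / 74,891 = 65.36%.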